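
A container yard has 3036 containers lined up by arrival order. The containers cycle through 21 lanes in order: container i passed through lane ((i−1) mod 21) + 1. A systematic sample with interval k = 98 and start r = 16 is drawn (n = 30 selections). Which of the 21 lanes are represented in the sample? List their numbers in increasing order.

Consecutive selections differ by k = 98, so their lane numbers differ by 98 mod 21 = 14.
gcd(98, 21) = 7, so the sample visits 21/7 = 3 distinct residues mod 21.
Start 16 is lane 16; the lanes hit are 2, 9, 16.

2, 9, 16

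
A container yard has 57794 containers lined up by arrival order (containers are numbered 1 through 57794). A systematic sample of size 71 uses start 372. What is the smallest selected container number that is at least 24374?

24792

k = 57794/71 = 814
Steps past start: ⌈(24374 − 372)/814⌉ = ⌈24002/814⌉ = 30
Selected container: 372 + 30×814 = 24792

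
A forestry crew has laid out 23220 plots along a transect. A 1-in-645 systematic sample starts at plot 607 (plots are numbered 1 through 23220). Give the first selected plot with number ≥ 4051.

k = 645
Steps past start: ⌈(4051 − 607)/645⌉ = ⌈3444/645⌉ = 6
Selected plot: 607 + 6×645 = 4477

4477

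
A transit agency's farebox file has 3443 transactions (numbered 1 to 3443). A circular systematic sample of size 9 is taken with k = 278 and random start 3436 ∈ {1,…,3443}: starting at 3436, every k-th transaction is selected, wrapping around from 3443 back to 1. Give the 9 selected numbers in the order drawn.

3436, 271, 549, 827, 1105, 1383, 1661, 1939, 2217

Selection 1: 3436
Selection 2: 3436 + 278 = 3714 → 3714 − 3443 = 271
Selection 3: 271 + 278 = 549
Selection 4: 549 + 278 = 827
Selection 5: 827 + 278 = 1105
Selection 6: 1105 + 278 = 1383
Selection 7: 1383 + 278 = 1661
Selection 8: 1661 + 278 = 1939
Selection 9: 1939 + 278 = 2217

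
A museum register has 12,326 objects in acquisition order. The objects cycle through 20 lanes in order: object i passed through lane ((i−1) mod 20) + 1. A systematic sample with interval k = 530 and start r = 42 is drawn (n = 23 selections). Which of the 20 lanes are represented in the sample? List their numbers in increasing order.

2, 12

Consecutive selections differ by k = 530, so their lane numbers differ by 530 mod 20 = 10.
gcd(530, 20) = 10, so the sample visits 20/10 = 2 distinct residues mod 20.
Start 42 is lane 2; the lanes hit are 2, 12.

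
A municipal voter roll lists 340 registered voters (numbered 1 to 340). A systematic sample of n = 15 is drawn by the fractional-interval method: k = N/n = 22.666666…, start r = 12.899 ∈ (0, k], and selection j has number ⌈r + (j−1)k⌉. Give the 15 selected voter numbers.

j=1: r + 0k = 12.899 → ⌈·⌉ = 13
j=2: r + 1k = 35.565666… → ⌈·⌉ = 36
j=3: r + 2k = 58.232333… → ⌈·⌉ = 59
j=4: r + 3k = 80.899 → ⌈·⌉ = 81
j=5: r + 4k = 103.565666… → ⌈·⌉ = 104
j=6: r + 5k = 126.232333… → ⌈·⌉ = 127
j=7: r + 6k = 148.899 → ⌈·⌉ = 149
j=8: r + 7k = 171.565666… → ⌈·⌉ = 172
j=9: r + 8k = 194.232333… → ⌈·⌉ = 195
j=10: r + 9k = 216.899 → ⌈·⌉ = 217
j=11: r + 10k = 239.565666… → ⌈·⌉ = 240
j=12: r + 11k = 262.232333… → ⌈·⌉ = 263
j=13: r + 12k = 284.899 → ⌈·⌉ = 285
j=14: r + 13k = 307.565666… → ⌈·⌉ = 308
j=15: r + 14k = 330.232333… → ⌈·⌉ = 331

13, 36, 59, 81, 104, 127, 149, 172, 195, 217, 240, 263, 285, 308, 331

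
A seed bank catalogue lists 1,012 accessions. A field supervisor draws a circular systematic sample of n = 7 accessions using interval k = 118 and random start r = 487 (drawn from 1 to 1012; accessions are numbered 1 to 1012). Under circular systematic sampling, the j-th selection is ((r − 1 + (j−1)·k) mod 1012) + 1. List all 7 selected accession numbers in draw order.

487, 605, 723, 841, 959, 65, 183

Selection 1: 487
Selection 2: 487 + 118 = 605
Selection 3: 605 + 118 = 723
Selection 4: 723 + 118 = 841
Selection 5: 841 + 118 = 959
Selection 6: 959 + 118 = 1077 → 1077 − 1012 = 65
Selection 7: 65 + 118 = 183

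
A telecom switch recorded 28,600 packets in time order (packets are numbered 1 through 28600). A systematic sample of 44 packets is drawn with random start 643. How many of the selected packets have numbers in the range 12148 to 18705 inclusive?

k = 28600/44 = 650
First selection ≥ 12148: 643 + ⌈(12148−643)/650⌉·650 = 643 + 18×650 = 12343
Last selection ≤ 18705: 643 + ⌊(18705−643)/650⌋·650 = 643 + 27×650 = 18193
Count = 27 − 18 + 1 = 10

10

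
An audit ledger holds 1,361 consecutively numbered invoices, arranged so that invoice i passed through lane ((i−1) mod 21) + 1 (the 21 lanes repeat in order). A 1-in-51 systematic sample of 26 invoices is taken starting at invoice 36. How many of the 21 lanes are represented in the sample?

Consecutive selections differ by k = 51, so their lane numbers differ by 51 mod 21 = 9.
gcd(51, 21) = 3, so the sample visits 21/3 = 7 distinct residues mod 21.
Start 36 is lane 15; the lanes hit are 3, 6, 9, 12, 15, 18, 21.

7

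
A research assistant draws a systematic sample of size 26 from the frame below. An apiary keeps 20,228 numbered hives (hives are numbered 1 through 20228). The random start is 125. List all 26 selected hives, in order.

k = N/n = 20228/26 = 778
hive 1: 125
hive 2: 125 + 778 = 903
hive 3: 903 + 778 = 1681
hive 4: 1681 + 778 = 2459
hive 5: 2459 + 778 = 3237
hive 6: 3237 + 778 = 4015
hive 7: 4015 + 778 = 4793
hive 8: 4793 + 778 = 5571
hive 9: 5571 + 778 = 6349
hive 10: 6349 + 778 = 7127
hive 11: 7127 + 778 = 7905
hive 12: 7905 + 778 = 8683
hive 13: 8683 + 778 = 9461
hive 14: 9461 + 778 = 10239
hive 15: 10239 + 778 = 11017
hive 16: 11017 + 778 = 11795
hive 17: 11795 + 778 = 12573
hive 18: 12573 + 778 = 13351
hive 19: 13351 + 778 = 14129
hive 20: 14129 + 778 = 14907
hive 21: 14907 + 778 = 15685
hive 22: 15685 + 778 = 16463
hive 23: 16463 + 778 = 17241
hive 24: 17241 + 778 = 18019
hive 25: 18019 + 778 = 18797
hive 26: 18797 + 778 = 19575

125, 903, 1681, 2459, 3237, 4015, 4793, 5571, 6349, 7127, 7905, 8683, 9461, 10239, 11017, 11795, 12573, 13351, 14129, 14907, 15685, 16463, 17241, 18019, 18797, 19575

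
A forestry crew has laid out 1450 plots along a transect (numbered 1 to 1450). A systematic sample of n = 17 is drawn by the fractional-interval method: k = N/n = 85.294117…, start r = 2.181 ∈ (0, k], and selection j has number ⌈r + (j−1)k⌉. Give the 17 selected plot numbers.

3, 88, 173, 259, 344, 429, 514, 600, 685, 770, 856, 941, 1026, 1112, 1197, 1282, 1367

j=1: r + 0k = 2.181 → ⌈·⌉ = 3
j=2: r + 1k = 87.475117… → ⌈·⌉ = 88
j=3: r + 2k = 172.769235… → ⌈·⌉ = 173
j=4: r + 3k = 258.063352… → ⌈·⌉ = 259
j=5: r + 4k = 343.357470… → ⌈·⌉ = 344
j=6: r + 5k = 428.651588… → ⌈·⌉ = 429
j=7: r + 6k = 513.945705… → ⌈·⌉ = 514
j=8: r + 7k = 599.239823… → ⌈·⌉ = 600
j=9: r + 8k = 684.533941… → ⌈·⌉ = 685
j=10: r + 9k = 769.828058… → ⌈·⌉ = 770
j=11: r + 10k = 855.122176… → ⌈·⌉ = 856
j=12: r + 11k = 940.416294… → ⌈·⌉ = 941
j=13: r + 12k = 1025.710411… → ⌈·⌉ = 1026
j=14: r + 13k = 1111.004529… → ⌈·⌉ = 1112
j=15: r + 14k = 1196.298647… → ⌈·⌉ = 1197
j=16: r + 15k = 1281.592764… → ⌈·⌉ = 1282
j=17: r + 16k = 1366.886882… → ⌈·⌉ = 1367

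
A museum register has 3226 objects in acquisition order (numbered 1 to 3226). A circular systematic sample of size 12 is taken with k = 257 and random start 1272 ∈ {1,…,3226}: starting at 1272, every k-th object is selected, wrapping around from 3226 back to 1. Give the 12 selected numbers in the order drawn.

Selection 1: 1272
Selection 2: 1272 + 257 = 1529
Selection 3: 1529 + 257 = 1786
Selection 4: 1786 + 257 = 2043
Selection 5: 2043 + 257 = 2300
Selection 6: 2300 + 257 = 2557
Selection 7: 2557 + 257 = 2814
Selection 8: 2814 + 257 = 3071
Selection 9: 3071 + 257 = 3328 → 3328 − 3226 = 102
Selection 10: 102 + 257 = 359
Selection 11: 359 + 257 = 616
Selection 12: 616 + 257 = 873

1272, 1529, 1786, 2043, 2300, 2557, 2814, 3071, 102, 359, 616, 873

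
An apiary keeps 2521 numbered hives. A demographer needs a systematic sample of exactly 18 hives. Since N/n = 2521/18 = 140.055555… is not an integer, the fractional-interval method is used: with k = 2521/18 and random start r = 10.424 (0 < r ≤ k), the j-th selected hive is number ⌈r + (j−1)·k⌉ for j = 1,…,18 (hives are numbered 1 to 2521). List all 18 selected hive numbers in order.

11, 151, 291, 431, 571, 711, 851, 991, 1131, 1271, 1411, 1552, 1692, 1832, 1972, 2112, 2252, 2392

j=1: r + 0k = 10.424 → ⌈·⌉ = 11
j=2: r + 1k = 150.479555… → ⌈·⌉ = 151
j=3: r + 2k = 290.535111… → ⌈·⌉ = 291
j=4: r + 3k = 430.590666… → ⌈·⌉ = 431
j=5: r + 4k = 570.646222… → ⌈·⌉ = 571
j=6: r + 5k = 710.701777… → ⌈·⌉ = 711
j=7: r + 6k = 850.757333… → ⌈·⌉ = 851
j=8: r + 7k = 990.812888… → ⌈·⌉ = 991
j=9: r + 8k = 1130.868444… → ⌈·⌉ = 1131
j=10: r + 9k = 1270.924 → ⌈·⌉ = 1271
j=11: r + 10k = 1410.979555… → ⌈·⌉ = 1411
j=12: r + 11k = 1551.035111… → ⌈·⌉ = 1552
j=13: r + 12k = 1691.090666… → ⌈·⌉ = 1692
j=14: r + 13k = 1831.146222… → ⌈·⌉ = 1832
j=15: r + 14k = 1971.201777… → ⌈·⌉ = 1972
j=16: r + 15k = 2111.257333… → ⌈·⌉ = 2112
j=17: r + 16k = 2251.312888… → ⌈·⌉ = 2252
j=18: r + 17k = 2391.368444… → ⌈·⌉ = 2392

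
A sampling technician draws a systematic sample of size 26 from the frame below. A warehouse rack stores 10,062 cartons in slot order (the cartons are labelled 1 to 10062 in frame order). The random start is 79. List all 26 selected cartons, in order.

79, 466, 853, 1240, 1627, 2014, 2401, 2788, 3175, 3562, 3949, 4336, 4723, 5110, 5497, 5884, 6271, 6658, 7045, 7432, 7819, 8206, 8593, 8980, 9367, 9754

k = N/n = 10062/26 = 387
carton 1: 79
carton 2: 79 + 387 = 466
carton 3: 466 + 387 = 853
carton 4: 853 + 387 = 1240
carton 5: 1240 + 387 = 1627
carton 6: 1627 + 387 = 2014
carton 7: 2014 + 387 = 2401
carton 8: 2401 + 387 = 2788
carton 9: 2788 + 387 = 3175
carton 10: 3175 + 387 = 3562
carton 11: 3562 + 387 = 3949
carton 12: 3949 + 387 = 4336
carton 13: 4336 + 387 = 4723
carton 14: 4723 + 387 = 5110
carton 15: 5110 + 387 = 5497
carton 16: 5497 + 387 = 5884
carton 17: 5884 + 387 = 6271
carton 18: 6271 + 387 = 6658
carton 19: 6658 + 387 = 7045
carton 20: 7045 + 387 = 7432
carton 21: 7432 + 387 = 7819
carton 22: 7819 + 387 = 8206
carton 23: 8206 + 387 = 8593
carton 24: 8593 + 387 = 8980
carton 25: 8980 + 387 = 9367
carton 26: 9367 + 387 = 9754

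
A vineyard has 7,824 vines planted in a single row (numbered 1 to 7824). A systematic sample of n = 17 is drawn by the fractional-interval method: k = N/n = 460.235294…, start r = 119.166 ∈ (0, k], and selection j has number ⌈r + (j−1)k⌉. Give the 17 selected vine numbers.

120, 580, 1040, 1500, 1961, 2421, 2881, 3341, 3802, 4262, 4722, 5182, 5642, 6103, 6563, 7023, 7483

j=1: r + 0k = 119.166 → ⌈·⌉ = 120
j=2: r + 1k = 579.401294… → ⌈·⌉ = 580
j=3: r + 2k = 1039.636588… → ⌈·⌉ = 1040
j=4: r + 3k = 1499.871882… → ⌈·⌉ = 1500
j=5: r + 4k = 1960.107176… → ⌈·⌉ = 1961
j=6: r + 5k = 2420.342470… → ⌈·⌉ = 2421
j=7: r + 6k = 2880.577764… → ⌈·⌉ = 2881
j=8: r + 7k = 3340.813058… → ⌈·⌉ = 3341
j=9: r + 8k = 3801.048352… → ⌈·⌉ = 3802
j=10: r + 9k = 4261.283647… → ⌈·⌉ = 4262
j=11: r + 10k = 4721.518941… → ⌈·⌉ = 4722
j=12: r + 11k = 5181.754235… → ⌈·⌉ = 5182
j=13: r + 12k = 5641.989529… → ⌈·⌉ = 5642
j=14: r + 13k = 6102.224823… → ⌈·⌉ = 6103
j=15: r + 14k = 6562.460117… → ⌈·⌉ = 6563
j=16: r + 15k = 7022.695411… → ⌈·⌉ = 7023
j=17: r + 16k = 7482.930705… → ⌈·⌉ = 7483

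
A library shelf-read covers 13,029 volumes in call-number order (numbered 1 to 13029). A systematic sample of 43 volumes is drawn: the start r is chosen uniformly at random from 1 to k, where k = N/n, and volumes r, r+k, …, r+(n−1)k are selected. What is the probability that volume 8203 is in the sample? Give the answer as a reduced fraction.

1/303

k = 13029/43 = 303.
Volume 8203 is selected iff r ≡ 8203 (mod 303); exactly one such r in {1,…,303}.
Inclusion probability = 1/303.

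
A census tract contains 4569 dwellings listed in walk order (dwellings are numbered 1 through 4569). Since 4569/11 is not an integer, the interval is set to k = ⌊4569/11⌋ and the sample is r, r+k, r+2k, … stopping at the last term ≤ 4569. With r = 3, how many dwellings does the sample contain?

k = ⌊4569/11⌋ = 415
Achieved size = ⌊(4569 − 3)/415⌋ + 1 = ⌊4566/415⌋ + 1 = 11 + 1 = 12
(last selection: 3 + 11×415 = 4568 ≤ 4569; next would be 4983 > 4569)

12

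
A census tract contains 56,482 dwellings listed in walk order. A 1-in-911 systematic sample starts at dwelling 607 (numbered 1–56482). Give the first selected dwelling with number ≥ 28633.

28848

k = 911
Steps past start: ⌈(28633 − 607)/911⌉ = ⌈28026/911⌉ = 31
Selected dwelling: 607 + 31×911 = 28848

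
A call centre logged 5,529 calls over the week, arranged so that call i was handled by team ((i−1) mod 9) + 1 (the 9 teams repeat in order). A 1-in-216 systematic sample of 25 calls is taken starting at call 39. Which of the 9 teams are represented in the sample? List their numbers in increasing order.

3

Consecutive selections differ by k = 216, so their team numbers differ by 216 mod 9 = 0.
gcd(216, 9) = 9, so the sample visits 9/9 = 1 distinct residues mod 9.
Start 39 is team 3; the teams hit are 3.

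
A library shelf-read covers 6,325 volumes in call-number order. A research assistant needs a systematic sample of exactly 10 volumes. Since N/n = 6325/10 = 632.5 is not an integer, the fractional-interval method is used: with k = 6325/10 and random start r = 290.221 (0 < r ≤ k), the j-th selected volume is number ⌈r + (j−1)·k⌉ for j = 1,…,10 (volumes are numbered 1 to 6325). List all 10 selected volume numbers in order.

291, 923, 1556, 2188, 2821, 3453, 4086, 4718, 5351, 5983

j=1: r + 0k = 290.221 → ⌈·⌉ = 291
j=2: r + 1k = 922.721 → ⌈·⌉ = 923
j=3: r + 2k = 1555.221 → ⌈·⌉ = 1556
j=4: r + 3k = 2187.721 → ⌈·⌉ = 2188
j=5: r + 4k = 2820.221 → ⌈·⌉ = 2821
j=6: r + 5k = 3452.721 → ⌈·⌉ = 3453
j=7: r + 6k = 4085.221 → ⌈·⌉ = 4086
j=8: r + 7k = 4717.721 → ⌈·⌉ = 4718
j=9: r + 8k = 5350.221 → ⌈·⌉ = 5351
j=10: r + 9k = 5982.721 → ⌈·⌉ = 5983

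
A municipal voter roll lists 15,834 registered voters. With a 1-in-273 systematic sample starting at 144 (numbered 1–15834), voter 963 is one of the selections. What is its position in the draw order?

k = 273
position = (963 − 144)/273 + 1 = 819/273 + 1 = 3 + 1 = 4

4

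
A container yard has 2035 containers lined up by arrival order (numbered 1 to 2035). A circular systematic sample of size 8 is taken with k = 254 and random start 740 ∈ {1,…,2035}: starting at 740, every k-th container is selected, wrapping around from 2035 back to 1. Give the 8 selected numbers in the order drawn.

Selection 1: 740
Selection 2: 740 + 254 = 994
Selection 3: 994 + 254 = 1248
Selection 4: 1248 + 254 = 1502
Selection 5: 1502 + 254 = 1756
Selection 6: 1756 + 254 = 2010
Selection 7: 2010 + 254 = 2264 → 2264 − 2035 = 229
Selection 8: 229 + 254 = 483

740, 994, 1248, 1502, 1756, 2010, 229, 483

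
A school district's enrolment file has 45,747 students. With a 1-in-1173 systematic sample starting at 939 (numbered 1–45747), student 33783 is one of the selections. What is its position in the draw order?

k = 1173
position = (33783 − 939)/1173 + 1 = 32844/1173 + 1 = 28 + 1 = 29

29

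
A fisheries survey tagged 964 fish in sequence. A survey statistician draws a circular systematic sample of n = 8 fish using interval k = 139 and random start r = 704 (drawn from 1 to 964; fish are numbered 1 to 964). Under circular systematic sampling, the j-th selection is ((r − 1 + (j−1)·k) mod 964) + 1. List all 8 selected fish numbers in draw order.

Selection 1: 704
Selection 2: 704 + 139 = 843
Selection 3: 843 + 139 = 982 → 982 − 964 = 18
Selection 4: 18 + 139 = 157
Selection 5: 157 + 139 = 296
Selection 6: 296 + 139 = 435
Selection 7: 435 + 139 = 574
Selection 8: 574 + 139 = 713

704, 843, 18, 157, 296, 435, 574, 713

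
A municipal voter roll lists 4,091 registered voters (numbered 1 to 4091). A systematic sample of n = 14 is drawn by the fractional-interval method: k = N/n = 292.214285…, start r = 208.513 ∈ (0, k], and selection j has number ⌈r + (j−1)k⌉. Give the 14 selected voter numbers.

209, 501, 793, 1086, 1378, 1670, 1962, 2255, 2547, 2839, 3131, 3423, 3716, 4008

j=1: r + 0k = 208.513 → ⌈·⌉ = 209
j=2: r + 1k = 500.727285… → ⌈·⌉ = 501
j=3: r + 2k = 792.941571… → ⌈·⌉ = 793
j=4: r + 3k = 1085.155857… → ⌈·⌉ = 1086
j=5: r + 4k = 1377.370142… → ⌈·⌉ = 1378
j=6: r + 5k = 1669.584428… → ⌈·⌉ = 1670
j=7: r + 6k = 1961.798714… → ⌈·⌉ = 1962
j=8: r + 7k = 2254.013 → ⌈·⌉ = 2255
j=9: r + 8k = 2546.227285… → ⌈·⌉ = 2547
j=10: r + 9k = 2838.441571… → ⌈·⌉ = 2839
j=11: r + 10k = 3130.655857… → ⌈·⌉ = 3131
j=12: r + 11k = 3422.870142… → ⌈·⌉ = 3423
j=13: r + 12k = 3715.084428… → ⌈·⌉ = 3716
j=14: r + 13k = 4007.298714… → ⌈·⌉ = 4008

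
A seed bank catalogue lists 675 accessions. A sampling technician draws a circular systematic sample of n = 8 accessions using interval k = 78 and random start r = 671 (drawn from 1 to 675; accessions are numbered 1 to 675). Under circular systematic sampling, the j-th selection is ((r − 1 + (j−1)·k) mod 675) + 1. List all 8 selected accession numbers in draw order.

671, 74, 152, 230, 308, 386, 464, 542

Selection 1: 671
Selection 2: 671 + 78 = 749 → 749 − 675 = 74
Selection 3: 74 + 78 = 152
Selection 4: 152 + 78 = 230
Selection 5: 230 + 78 = 308
Selection 6: 308 + 78 = 386
Selection 7: 386 + 78 = 464
Selection 8: 464 + 78 = 542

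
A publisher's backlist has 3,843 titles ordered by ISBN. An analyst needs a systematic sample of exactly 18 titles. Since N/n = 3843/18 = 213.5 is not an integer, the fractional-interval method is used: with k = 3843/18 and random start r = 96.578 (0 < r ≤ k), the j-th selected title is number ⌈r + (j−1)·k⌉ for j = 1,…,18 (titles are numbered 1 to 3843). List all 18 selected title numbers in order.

j=1: r + 0k = 96.578 → ⌈·⌉ = 97
j=2: r + 1k = 310.078 → ⌈·⌉ = 311
j=3: r + 2k = 523.578 → ⌈·⌉ = 524
j=4: r + 3k = 737.078 → ⌈·⌉ = 738
j=5: r + 4k = 950.578 → ⌈·⌉ = 951
j=6: r + 5k = 1164.078 → ⌈·⌉ = 1165
j=7: r + 6k = 1377.578 → ⌈·⌉ = 1378
j=8: r + 7k = 1591.078 → ⌈·⌉ = 1592
j=9: r + 8k = 1804.578 → ⌈·⌉ = 1805
j=10: r + 9k = 2018.078 → ⌈·⌉ = 2019
j=11: r + 10k = 2231.578 → ⌈·⌉ = 2232
j=12: r + 11k = 2445.078 → ⌈·⌉ = 2446
j=13: r + 12k = 2658.578 → ⌈·⌉ = 2659
j=14: r + 13k = 2872.078 → ⌈·⌉ = 2873
j=15: r + 14k = 3085.578 → ⌈·⌉ = 3086
j=16: r + 15k = 3299.078 → ⌈·⌉ = 3300
j=17: r + 16k = 3512.578 → ⌈·⌉ = 3513
j=18: r + 17k = 3726.078 → ⌈·⌉ = 3727

97, 311, 524, 738, 951, 1165, 1378, 1592, 1805, 2019, 2232, 2446, 2659, 2873, 3086, 3300, 3513, 3727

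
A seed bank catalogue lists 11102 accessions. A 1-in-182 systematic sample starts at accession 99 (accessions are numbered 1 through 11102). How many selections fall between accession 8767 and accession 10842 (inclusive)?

12

k = 182
First selection ≥ 8767: 99 + ⌈(8767−99)/182⌉·182 = 99 + 48×182 = 8835
Last selection ≤ 10842: 99 + ⌊(10842−99)/182⌋·182 = 99 + 59×182 = 10837
Count = 59 − 48 + 1 = 12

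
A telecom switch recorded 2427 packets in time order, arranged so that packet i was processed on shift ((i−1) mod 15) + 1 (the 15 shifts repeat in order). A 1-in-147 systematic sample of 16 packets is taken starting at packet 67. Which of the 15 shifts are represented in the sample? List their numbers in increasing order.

1, 4, 7, 10, 13

Consecutive selections differ by k = 147, so their shift numbers differ by 147 mod 15 = 12.
gcd(147, 15) = 3, so the sample visits 15/3 = 5 distinct residues mod 15.
Start 67 is shift 7; the shifts hit are 1, 4, 7, 10, 13.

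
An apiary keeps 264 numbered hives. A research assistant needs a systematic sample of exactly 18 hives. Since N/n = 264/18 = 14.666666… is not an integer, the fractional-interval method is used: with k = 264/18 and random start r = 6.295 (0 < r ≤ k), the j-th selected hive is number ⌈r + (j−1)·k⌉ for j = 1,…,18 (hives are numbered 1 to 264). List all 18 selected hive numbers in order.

7, 21, 36, 51, 65, 80, 95, 109, 124, 139, 153, 168, 183, 197, 212, 227, 241, 256

j=1: r + 0k = 6.295 → ⌈·⌉ = 7
j=2: r + 1k = 20.961666… → ⌈·⌉ = 21
j=3: r + 2k = 35.628333… → ⌈·⌉ = 36
j=4: r + 3k = 50.295 → ⌈·⌉ = 51
j=5: r + 4k = 64.961666… → ⌈·⌉ = 65
j=6: r + 5k = 79.628333… → ⌈·⌉ = 80
j=7: r + 6k = 94.295 → ⌈·⌉ = 95
j=8: r + 7k = 108.961666… → ⌈·⌉ = 109
j=9: r + 8k = 123.628333… → ⌈·⌉ = 124
j=10: r + 9k = 138.295 → ⌈·⌉ = 139
j=11: r + 10k = 152.961666… → ⌈·⌉ = 153
j=12: r + 11k = 167.628333… → ⌈·⌉ = 168
j=13: r + 12k = 182.295 → ⌈·⌉ = 183
j=14: r + 13k = 196.961666… → ⌈·⌉ = 197
j=15: r + 14k = 211.628333… → ⌈·⌉ = 212
j=16: r + 15k = 226.295 → ⌈·⌉ = 227
j=17: r + 16k = 240.961666… → ⌈·⌉ = 241
j=18: r + 17k = 255.628333… → ⌈·⌉ = 256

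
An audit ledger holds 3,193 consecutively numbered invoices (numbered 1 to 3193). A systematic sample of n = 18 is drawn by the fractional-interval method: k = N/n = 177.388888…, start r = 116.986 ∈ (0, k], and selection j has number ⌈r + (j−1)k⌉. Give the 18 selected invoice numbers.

117, 295, 472, 650, 827, 1004, 1182, 1359, 1537, 1714, 1891, 2069, 2246, 2424, 2601, 2778, 2956, 3133

j=1: r + 0k = 116.986 → ⌈·⌉ = 117
j=2: r + 1k = 294.374888… → ⌈·⌉ = 295
j=3: r + 2k = 471.763777… → ⌈·⌉ = 472
j=4: r + 3k = 649.152666… → ⌈·⌉ = 650
j=5: r + 4k = 826.541555… → ⌈·⌉ = 827
j=6: r + 5k = 1003.930444… → ⌈·⌉ = 1004
j=7: r + 6k = 1181.319333… → ⌈·⌉ = 1182
j=8: r + 7k = 1358.708222… → ⌈·⌉ = 1359
j=9: r + 8k = 1536.097111… → ⌈·⌉ = 1537
j=10: r + 9k = 1713.486 → ⌈·⌉ = 1714
j=11: r + 10k = 1890.874888… → ⌈·⌉ = 1891
j=12: r + 11k = 2068.263777… → ⌈·⌉ = 2069
j=13: r + 12k = 2245.652666… → ⌈·⌉ = 2246
j=14: r + 13k = 2423.041555… → ⌈·⌉ = 2424
j=15: r + 14k = 2600.430444… → ⌈·⌉ = 2601
j=16: r + 15k = 2777.819333… → ⌈·⌉ = 2778
j=17: r + 16k = 2955.208222… → ⌈·⌉ = 2956
j=18: r + 17k = 3132.597111… → ⌈·⌉ = 3133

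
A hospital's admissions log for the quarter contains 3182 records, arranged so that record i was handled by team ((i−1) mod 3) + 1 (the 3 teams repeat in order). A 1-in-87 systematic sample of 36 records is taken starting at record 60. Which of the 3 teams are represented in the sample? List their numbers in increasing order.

Consecutive selections differ by k = 87, so their team numbers differ by 87 mod 3 = 0.
gcd(87, 3) = 3, so the sample visits 3/3 = 1 distinct residues mod 3.
Start 60 is team 3; the teams hit are 3.

3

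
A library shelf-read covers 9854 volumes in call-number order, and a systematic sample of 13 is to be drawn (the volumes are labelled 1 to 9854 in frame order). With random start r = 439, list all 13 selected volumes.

k = N/n = 9854/13 = 758
volume 1: 439
volume 2: 439 + 758 = 1197
volume 3: 1197 + 758 = 1955
volume 4: 1955 + 758 = 2713
volume 5: 2713 + 758 = 3471
volume 6: 3471 + 758 = 4229
volume 7: 4229 + 758 = 4987
volume 8: 4987 + 758 = 5745
volume 9: 5745 + 758 = 6503
volume 10: 6503 + 758 = 7261
volume 11: 7261 + 758 = 8019
volume 12: 8019 + 758 = 8777
volume 13: 8777 + 758 = 9535

439, 1197, 1955, 2713, 3471, 4229, 4987, 5745, 6503, 7261, 8019, 8777, 9535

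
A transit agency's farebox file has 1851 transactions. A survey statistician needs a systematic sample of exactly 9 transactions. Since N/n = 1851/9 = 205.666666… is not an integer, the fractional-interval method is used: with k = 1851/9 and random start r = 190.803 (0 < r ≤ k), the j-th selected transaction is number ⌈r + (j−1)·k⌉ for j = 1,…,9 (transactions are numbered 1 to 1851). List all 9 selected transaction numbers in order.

j=1: r + 0k = 190.803 → ⌈·⌉ = 191
j=2: r + 1k = 396.469666… → ⌈·⌉ = 397
j=3: r + 2k = 602.136333… → ⌈·⌉ = 603
j=4: r + 3k = 807.803 → ⌈·⌉ = 808
j=5: r + 4k = 1013.469666… → ⌈·⌉ = 1014
j=6: r + 5k = 1219.136333… → ⌈·⌉ = 1220
j=7: r + 6k = 1424.803 → ⌈·⌉ = 1425
j=8: r + 7k = 1630.469666… → ⌈·⌉ = 1631
j=9: r + 8k = 1836.136333… → ⌈·⌉ = 1837

191, 397, 603, 808, 1014, 1220, 1425, 1631, 1837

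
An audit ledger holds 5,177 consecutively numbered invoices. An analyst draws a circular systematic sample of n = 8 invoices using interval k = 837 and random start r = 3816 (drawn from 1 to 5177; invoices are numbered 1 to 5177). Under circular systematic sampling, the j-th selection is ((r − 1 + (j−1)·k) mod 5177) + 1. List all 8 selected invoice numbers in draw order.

Selection 1: 3816
Selection 2: 3816 + 837 = 4653
Selection 3: 4653 + 837 = 5490 → 5490 − 5177 = 313
Selection 4: 313 + 837 = 1150
Selection 5: 1150 + 837 = 1987
Selection 6: 1987 + 837 = 2824
Selection 7: 2824 + 837 = 3661
Selection 8: 3661 + 837 = 4498

3816, 4653, 313, 1150, 1987, 2824, 3661, 4498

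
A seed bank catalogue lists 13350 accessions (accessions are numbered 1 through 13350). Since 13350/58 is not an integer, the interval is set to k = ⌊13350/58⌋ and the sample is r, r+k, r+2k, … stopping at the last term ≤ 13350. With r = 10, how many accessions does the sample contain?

59

k = ⌊13350/58⌋ = 230
Achieved size = ⌊(13350 − 10)/230⌋ + 1 = ⌊13340/230⌋ + 1 = 58 + 1 = 59
(last selection: 10 + 58×230 = 13350 ≤ 13350; next would be 13580 > 13350)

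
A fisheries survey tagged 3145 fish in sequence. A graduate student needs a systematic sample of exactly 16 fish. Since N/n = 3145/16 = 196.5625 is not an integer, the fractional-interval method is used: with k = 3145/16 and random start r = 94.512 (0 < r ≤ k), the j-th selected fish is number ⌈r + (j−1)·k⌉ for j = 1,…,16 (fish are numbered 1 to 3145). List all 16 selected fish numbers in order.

95, 292, 488, 685, 881, 1078, 1274, 1471, 1668, 1864, 2061, 2257, 2454, 2650, 2847, 3043

j=1: r + 0k = 94.512 → ⌈·⌉ = 95
j=2: r + 1k = 291.0745 → ⌈·⌉ = 292
j=3: r + 2k = 487.637 → ⌈·⌉ = 488
j=4: r + 3k = 684.1995 → ⌈·⌉ = 685
j=5: r + 4k = 880.762 → ⌈·⌉ = 881
j=6: r + 5k = 1077.3245 → ⌈·⌉ = 1078
j=7: r + 6k = 1273.887 → ⌈·⌉ = 1274
j=8: r + 7k = 1470.4495 → ⌈·⌉ = 1471
j=9: r + 8k = 1667.012 → ⌈·⌉ = 1668
j=10: r + 9k = 1863.5745 → ⌈·⌉ = 1864
j=11: r + 10k = 2060.137 → ⌈·⌉ = 2061
j=12: r + 11k = 2256.6995 → ⌈·⌉ = 2257
j=13: r + 12k = 2453.262 → ⌈·⌉ = 2454
j=14: r + 13k = 2649.8245 → ⌈·⌉ = 2650
j=15: r + 14k = 2846.387 → ⌈·⌉ = 2847
j=16: r + 15k = 3042.9495 → ⌈·⌉ = 3043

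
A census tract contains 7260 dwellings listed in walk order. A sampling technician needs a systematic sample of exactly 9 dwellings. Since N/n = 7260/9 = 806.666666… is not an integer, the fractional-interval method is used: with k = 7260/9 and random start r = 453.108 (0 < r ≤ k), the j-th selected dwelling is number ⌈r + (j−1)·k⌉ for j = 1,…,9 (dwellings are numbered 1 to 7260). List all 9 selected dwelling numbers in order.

454, 1260, 2067, 2874, 3680, 4487, 5294, 6100, 6907

j=1: r + 0k = 453.108 → ⌈·⌉ = 454
j=2: r + 1k = 1259.774666… → ⌈·⌉ = 1260
j=3: r + 2k = 2066.441333… → ⌈·⌉ = 2067
j=4: r + 3k = 2873.108 → ⌈·⌉ = 2874
j=5: r + 4k = 3679.774666… → ⌈·⌉ = 3680
j=6: r + 5k = 4486.441333… → ⌈·⌉ = 4487
j=7: r + 6k = 5293.108 → ⌈·⌉ = 5294
j=8: r + 7k = 6099.774666… → ⌈·⌉ = 6100
j=9: r + 8k = 6906.441333… → ⌈·⌉ = 6907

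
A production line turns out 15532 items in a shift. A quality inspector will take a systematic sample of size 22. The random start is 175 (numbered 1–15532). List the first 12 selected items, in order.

k = N/n = 15532/22 = 706
item 1: 175
item 2: 175 + 706 = 881
item 3: 881 + 706 = 1587
item 4: 1587 + 706 = 2293
item 5: 2293 + 706 = 2999
item 6: 2999 + 706 = 3705
item 7: 3705 + 706 = 4411
item 8: 4411 + 706 = 5117
item 9: 5117 + 706 = 5823
item 10: 5823 + 706 = 6529
item 11: 6529 + 706 = 7235
item 12: 7235 + 706 = 7941

175, 881, 1587, 2293, 2999, 3705, 4411, 5117, 5823, 6529, 7235, 7941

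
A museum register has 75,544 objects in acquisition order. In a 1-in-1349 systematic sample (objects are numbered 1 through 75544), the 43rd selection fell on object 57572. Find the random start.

914

k = 1349
r = 57572 − (43−1)×1349 = 57572 − 56658 = 914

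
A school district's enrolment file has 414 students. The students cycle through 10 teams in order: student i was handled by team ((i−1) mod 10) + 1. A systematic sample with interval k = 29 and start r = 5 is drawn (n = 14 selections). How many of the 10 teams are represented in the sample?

Consecutive selections differ by k = 29, so their team numbers differ by 29 mod 10 = 9.
gcd(29, 10) = 1, so the sample visits 10/1 = 10 distinct residues mod 10.
Start 5 is team 5; the teams hit are 1, 2, 3, 4, 5, 6, 7, 8, 9, 10.

10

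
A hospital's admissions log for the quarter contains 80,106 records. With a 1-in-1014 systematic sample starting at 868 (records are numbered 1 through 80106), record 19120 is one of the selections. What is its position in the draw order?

19

k = 1014
position = (19120 − 868)/1014 + 1 = 18252/1014 + 1 = 18 + 1 = 19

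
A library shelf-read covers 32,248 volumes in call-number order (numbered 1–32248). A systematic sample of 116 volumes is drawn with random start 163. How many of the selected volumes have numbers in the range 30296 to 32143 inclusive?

7

k = 32248/116 = 278
First selection ≥ 30296: 163 + ⌈(30296−163)/278⌉·278 = 163 + 109×278 = 30465
Last selection ≤ 32143: 163 + ⌊(32143−163)/278⌋·278 = 163 + 115×278 = 32133
Count = 115 − 109 + 1 = 7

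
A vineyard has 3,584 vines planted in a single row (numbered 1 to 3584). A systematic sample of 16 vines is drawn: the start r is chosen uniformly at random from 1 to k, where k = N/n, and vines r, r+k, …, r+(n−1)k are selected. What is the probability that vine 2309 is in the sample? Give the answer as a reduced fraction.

k = 3584/16 = 224.
Vine 2309 is selected iff r ≡ 2309 (mod 224); exactly one such r in {1,…,224}.
Inclusion probability = 1/224.

1/224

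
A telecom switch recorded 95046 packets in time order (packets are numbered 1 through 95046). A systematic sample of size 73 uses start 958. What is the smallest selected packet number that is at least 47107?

47830

k = 95046/73 = 1302
Steps past start: ⌈(47107 − 958)/1302⌉ = ⌈46149/1302⌉ = 36
Selected packet: 958 + 36×1302 = 47830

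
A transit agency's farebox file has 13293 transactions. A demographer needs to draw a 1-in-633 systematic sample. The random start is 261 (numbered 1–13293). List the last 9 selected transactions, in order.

13th selection = 261 + 12×633 = 7857
14th: 7857 + 633 = 8490
15th: 8490 + 633 = 9123
16th: 9123 + 633 = 9756
17th: 9756 + 633 = 10389
18th: 10389 + 633 = 11022
19th: 11022 + 633 = 11655
20th: 11655 + 633 = 12288
21st: 12288 + 633 = 12921

7857, 8490, 9123, 9756, 10389, 11022, 11655, 12288, 12921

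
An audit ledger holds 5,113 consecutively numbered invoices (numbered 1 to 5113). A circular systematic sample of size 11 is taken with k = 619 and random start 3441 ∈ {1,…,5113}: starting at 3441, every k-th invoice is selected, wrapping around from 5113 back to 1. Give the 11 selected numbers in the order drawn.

Selection 1: 3441
Selection 2: 3441 + 619 = 4060
Selection 3: 4060 + 619 = 4679
Selection 4: 4679 + 619 = 5298 → 5298 − 5113 = 185
Selection 5: 185 + 619 = 804
Selection 6: 804 + 619 = 1423
Selection 7: 1423 + 619 = 2042
Selection 8: 2042 + 619 = 2661
Selection 9: 2661 + 619 = 3280
Selection 10: 3280 + 619 = 3899
Selection 11: 3899 + 619 = 4518

3441, 4060, 4679, 185, 804, 1423, 2042, 2661, 3280, 3899, 4518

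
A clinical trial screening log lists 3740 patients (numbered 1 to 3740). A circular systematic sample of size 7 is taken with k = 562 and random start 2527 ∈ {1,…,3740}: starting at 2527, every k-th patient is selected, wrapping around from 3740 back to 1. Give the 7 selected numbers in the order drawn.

2527, 3089, 3651, 473, 1035, 1597, 2159

Selection 1: 2527
Selection 2: 2527 + 562 = 3089
Selection 3: 3089 + 562 = 3651
Selection 4: 3651 + 562 = 4213 → 4213 − 3740 = 473
Selection 5: 473 + 562 = 1035
Selection 6: 1035 + 562 = 1597
Selection 7: 1597 + 562 = 2159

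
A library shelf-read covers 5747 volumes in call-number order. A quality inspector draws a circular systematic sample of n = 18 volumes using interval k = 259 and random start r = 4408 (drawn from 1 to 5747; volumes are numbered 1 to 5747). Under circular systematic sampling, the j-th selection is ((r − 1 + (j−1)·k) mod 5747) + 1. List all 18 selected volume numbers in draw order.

4408, 4667, 4926, 5185, 5444, 5703, 215, 474, 733, 992, 1251, 1510, 1769, 2028, 2287, 2546, 2805, 3064

Selection 1: 4408
Selection 2: 4408 + 259 = 4667
Selection 3: 4667 + 259 = 4926
Selection 4: 4926 + 259 = 5185
Selection 5: 5185 + 259 = 5444
Selection 6: 5444 + 259 = 5703
Selection 7: 5703 + 259 = 5962 → 5962 − 5747 = 215
Selection 8: 215 + 259 = 474
Selection 9: 474 + 259 = 733
Selection 10: 733 + 259 = 992
Selection 11: 992 + 259 = 1251
Selection 12: 1251 + 259 = 1510
Selection 13: 1510 + 259 = 1769
Selection 14: 1769 + 259 = 2028
Selection 15: 2028 + 259 = 2287
Selection 16: 2287 + 259 = 2546
Selection 17: 2546 + 259 = 2805
Selection 18: 2805 + 259 = 3064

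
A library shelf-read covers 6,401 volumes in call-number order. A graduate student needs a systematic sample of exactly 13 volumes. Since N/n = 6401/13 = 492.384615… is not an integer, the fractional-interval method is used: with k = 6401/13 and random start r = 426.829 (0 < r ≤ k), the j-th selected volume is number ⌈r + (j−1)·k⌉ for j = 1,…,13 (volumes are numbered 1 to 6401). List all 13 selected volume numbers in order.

427, 920, 1412, 1904, 2397, 2889, 3382, 3874, 4366, 4859, 5351, 5844, 6336

j=1: r + 0k = 426.829 → ⌈·⌉ = 427
j=2: r + 1k = 919.213615… → ⌈·⌉ = 920
j=3: r + 2k = 1411.598230… → ⌈·⌉ = 1412
j=4: r + 3k = 1903.982846… → ⌈·⌉ = 1904
j=5: r + 4k = 2396.367461… → ⌈·⌉ = 2397
j=6: r + 5k = 2888.752076… → ⌈·⌉ = 2889
j=7: r + 6k = 3381.136692… → ⌈·⌉ = 3382
j=8: r + 7k = 3873.521307… → ⌈·⌉ = 3874
j=9: r + 8k = 4365.905923… → ⌈·⌉ = 4366
j=10: r + 9k = 4858.290538… → ⌈·⌉ = 4859
j=11: r + 10k = 5350.675153… → ⌈·⌉ = 5351
j=12: r + 11k = 5843.059769… → ⌈·⌉ = 5844
j=13: r + 12k = 6335.444384… → ⌈·⌉ = 6336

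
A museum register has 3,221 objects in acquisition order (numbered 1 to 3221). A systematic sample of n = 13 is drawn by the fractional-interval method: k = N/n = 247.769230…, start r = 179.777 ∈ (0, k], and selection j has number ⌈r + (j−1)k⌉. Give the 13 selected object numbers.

180, 428, 676, 924, 1171, 1419, 1667, 1915, 2162, 2410, 2658, 2906, 3154

j=1: r + 0k = 179.777 → ⌈·⌉ = 180
j=2: r + 1k = 427.546230… → ⌈·⌉ = 428
j=3: r + 2k = 675.315461… → ⌈·⌉ = 676
j=4: r + 3k = 923.084692… → ⌈·⌉ = 924
j=5: r + 4k = 1170.853923… → ⌈·⌉ = 1171
j=6: r + 5k = 1418.623153… → ⌈·⌉ = 1419
j=7: r + 6k = 1666.392384… → ⌈·⌉ = 1667
j=8: r + 7k = 1914.161615… → ⌈·⌉ = 1915
j=9: r + 8k = 2161.930846… → ⌈·⌉ = 2162
j=10: r + 9k = 2409.700076… → ⌈·⌉ = 2410
j=11: r + 10k = 2657.469307… → ⌈·⌉ = 2658
j=12: r + 11k = 2905.238538… → ⌈·⌉ = 2906
j=13: r + 12k = 3153.007769… → ⌈·⌉ = 3154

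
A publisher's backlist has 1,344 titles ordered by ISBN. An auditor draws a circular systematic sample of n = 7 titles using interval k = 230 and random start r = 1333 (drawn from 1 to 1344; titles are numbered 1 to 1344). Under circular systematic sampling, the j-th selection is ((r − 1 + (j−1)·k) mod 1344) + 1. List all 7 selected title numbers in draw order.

1333, 219, 449, 679, 909, 1139, 25

Selection 1: 1333
Selection 2: 1333 + 230 = 1563 → 1563 − 1344 = 219
Selection 3: 219 + 230 = 449
Selection 4: 449 + 230 = 679
Selection 5: 679 + 230 = 909
Selection 6: 909 + 230 = 1139
Selection 7: 1139 + 230 = 1369 → 1369 − 1344 = 25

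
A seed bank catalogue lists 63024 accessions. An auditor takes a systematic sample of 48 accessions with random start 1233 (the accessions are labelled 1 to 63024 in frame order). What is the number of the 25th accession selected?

32745

k = 63024/48 = 1313
25th selection = r + (25−1)·k = 1233 + 24×1313 = 1233 + 31512 = 32745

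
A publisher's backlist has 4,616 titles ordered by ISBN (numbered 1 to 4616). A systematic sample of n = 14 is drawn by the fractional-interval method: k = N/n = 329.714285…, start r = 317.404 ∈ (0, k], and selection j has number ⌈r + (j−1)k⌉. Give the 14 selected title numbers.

318, 648, 977, 1307, 1637, 1966, 2296, 2626, 2956, 3285, 3615, 3945, 4274, 4604

j=1: r + 0k = 317.404 → ⌈·⌉ = 318
j=2: r + 1k = 647.118285… → ⌈·⌉ = 648
j=3: r + 2k = 976.832571… → ⌈·⌉ = 977
j=4: r + 3k = 1306.546857… → ⌈·⌉ = 1307
j=5: r + 4k = 1636.261142… → ⌈·⌉ = 1637
j=6: r + 5k = 1965.975428… → ⌈·⌉ = 1966
j=7: r + 6k = 2295.689714… → ⌈·⌉ = 2296
j=8: r + 7k = 2625.404 → ⌈·⌉ = 2626
j=9: r + 8k = 2955.118285… → ⌈·⌉ = 2956
j=10: r + 9k = 3284.832571… → ⌈·⌉ = 3285
j=11: r + 10k = 3614.546857… → ⌈·⌉ = 3615
j=12: r + 11k = 3944.261142… → ⌈·⌉ = 3945
j=13: r + 12k = 4273.975428… → ⌈·⌉ = 4274
j=14: r + 13k = 4603.689714… → ⌈·⌉ = 4604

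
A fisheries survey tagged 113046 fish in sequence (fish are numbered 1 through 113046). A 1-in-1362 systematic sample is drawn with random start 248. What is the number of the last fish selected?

111932

k = 1362
83rd selection = r + (83−1)·k = 248 + 82×1362 = 248 + 111684 = 111932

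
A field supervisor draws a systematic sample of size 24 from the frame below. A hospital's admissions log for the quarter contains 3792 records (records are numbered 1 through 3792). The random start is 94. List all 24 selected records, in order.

k = N/n = 3792/24 = 158
record 1: 94
record 2: 94 + 158 = 252
record 3: 252 + 158 = 410
record 4: 410 + 158 = 568
record 5: 568 + 158 = 726
record 6: 726 + 158 = 884
record 7: 884 + 158 = 1042
record 8: 1042 + 158 = 1200
record 9: 1200 + 158 = 1358
record 10: 1358 + 158 = 1516
record 11: 1516 + 158 = 1674
record 12: 1674 + 158 = 1832
record 13: 1832 + 158 = 1990
record 14: 1990 + 158 = 2148
record 15: 2148 + 158 = 2306
record 16: 2306 + 158 = 2464
record 17: 2464 + 158 = 2622
record 18: 2622 + 158 = 2780
record 19: 2780 + 158 = 2938
record 20: 2938 + 158 = 3096
record 21: 3096 + 158 = 3254
record 22: 3254 + 158 = 3412
record 23: 3412 + 158 = 3570
record 24: 3570 + 158 = 3728

94, 252, 410, 568, 726, 884, 1042, 1200, 1358, 1516, 1674, 1832, 1990, 2148, 2306, 2464, 2622, 2780, 2938, 3096, 3254, 3412, 3570, 3728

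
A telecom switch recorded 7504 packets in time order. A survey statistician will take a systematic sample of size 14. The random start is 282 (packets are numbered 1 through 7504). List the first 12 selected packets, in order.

k = N/n = 7504/14 = 536
packet 1: 282
packet 2: 282 + 536 = 818
packet 3: 818 + 536 = 1354
packet 4: 1354 + 536 = 1890
packet 5: 1890 + 536 = 2426
packet 6: 2426 + 536 = 2962
packet 7: 2962 + 536 = 3498
packet 8: 3498 + 536 = 4034
packet 9: 4034 + 536 = 4570
packet 10: 4570 + 536 = 5106
packet 11: 5106 + 536 = 5642
packet 12: 5642 + 536 = 6178

282, 818, 1354, 1890, 2426, 2962, 3498, 4034, 4570, 5106, 5642, 6178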